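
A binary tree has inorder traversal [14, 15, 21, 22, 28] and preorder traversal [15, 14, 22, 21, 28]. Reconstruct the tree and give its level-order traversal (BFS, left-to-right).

Inorder:  [14, 15, 21, 22, 28]
Preorder: [15, 14, 22, 21, 28]
Algorithm: preorder visits root first, so consume preorder in order;
for each root, split the current inorder slice at that value into
left-subtree inorder and right-subtree inorder, then recurse.
Recursive splits:
  root=15; inorder splits into left=[14], right=[21, 22, 28]
  root=14; inorder splits into left=[], right=[]
  root=22; inorder splits into left=[21], right=[28]
  root=21; inorder splits into left=[], right=[]
  root=28; inorder splits into left=[], right=[]
Reconstructed level-order: [15, 14, 22, 21, 28]


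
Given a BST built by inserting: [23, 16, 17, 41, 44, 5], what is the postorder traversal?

Tree insertion order: [23, 16, 17, 41, 44, 5]
Tree (level-order array): [23, 16, 41, 5, 17, None, 44]
Postorder traversal: [5, 17, 16, 44, 41, 23]


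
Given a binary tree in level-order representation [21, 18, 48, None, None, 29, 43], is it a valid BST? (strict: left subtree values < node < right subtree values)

Level-order array: [21, 18, 48, None, None, 29, 43]
Validate using subtree bounds (lo, hi): at each node, require lo < value < hi,
then recurse left with hi=value and right with lo=value.
Preorder trace (stopping at first violation):
  at node 21 with bounds (-inf, +inf): OK
  at node 18 with bounds (-inf, 21): OK
  at node 48 with bounds (21, +inf): OK
  at node 29 with bounds (21, 48): OK
  at node 43 with bounds (48, +inf): VIOLATION
Node 43 violates its bound: not (48 < 43 < +inf).
Result: Not a valid BST


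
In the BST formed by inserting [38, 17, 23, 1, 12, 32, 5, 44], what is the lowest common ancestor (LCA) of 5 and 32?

Tree insertion order: [38, 17, 23, 1, 12, 32, 5, 44]
Tree (level-order array): [38, 17, 44, 1, 23, None, None, None, 12, None, 32, 5]
In a BST, the LCA of p=5, q=32 is the first node v on the
root-to-leaf path with p <= v <= q (go left if both < v, right if both > v).
Walk from root:
  at 38: both 5 and 32 < 38, go left
  at 17: 5 <= 17 <= 32, this is the LCA
LCA = 17


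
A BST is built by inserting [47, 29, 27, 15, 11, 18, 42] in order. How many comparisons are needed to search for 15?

Search path for 15: 47 -> 29 -> 27 -> 15
Found: True
Comparisons: 4


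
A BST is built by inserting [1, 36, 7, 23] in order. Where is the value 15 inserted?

Starting tree (level order): [1, None, 36, 7, None, None, 23]
Insertion path: 1 -> 36 -> 7 -> 23
Result: insert 15 as left child of 23
Final tree (level order): [1, None, 36, 7, None, None, 23, 15]


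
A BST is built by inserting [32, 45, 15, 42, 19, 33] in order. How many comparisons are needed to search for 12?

Search path for 12: 32 -> 15
Found: False
Comparisons: 2


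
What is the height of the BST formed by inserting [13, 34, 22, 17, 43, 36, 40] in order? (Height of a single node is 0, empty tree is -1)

Insertion order: [13, 34, 22, 17, 43, 36, 40]
Tree (level-order array): [13, None, 34, 22, 43, 17, None, 36, None, None, None, None, 40]
Compute height bottom-up (empty subtree = -1):
  height(17) = 1 + max(-1, -1) = 0
  height(22) = 1 + max(0, -1) = 1
  height(40) = 1 + max(-1, -1) = 0
  height(36) = 1 + max(-1, 0) = 1
  height(43) = 1 + max(1, -1) = 2
  height(34) = 1 + max(1, 2) = 3
  height(13) = 1 + max(-1, 3) = 4
Height = 4


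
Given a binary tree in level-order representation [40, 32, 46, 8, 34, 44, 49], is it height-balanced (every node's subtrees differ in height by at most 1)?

Tree (level-order array): [40, 32, 46, 8, 34, 44, 49]
Definition: a tree is height-balanced if, at every node, |h(left) - h(right)| <= 1 (empty subtree has height -1).
Bottom-up per-node check:
  node 8: h_left=-1, h_right=-1, diff=0 [OK], height=0
  node 34: h_left=-1, h_right=-1, diff=0 [OK], height=0
  node 32: h_left=0, h_right=0, diff=0 [OK], height=1
  node 44: h_left=-1, h_right=-1, diff=0 [OK], height=0
  node 49: h_left=-1, h_right=-1, diff=0 [OK], height=0
  node 46: h_left=0, h_right=0, diff=0 [OK], height=1
  node 40: h_left=1, h_right=1, diff=0 [OK], height=2
All nodes satisfy the balance condition.
Result: Balanced


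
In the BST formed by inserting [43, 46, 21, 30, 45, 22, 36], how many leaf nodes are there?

Tree built from: [43, 46, 21, 30, 45, 22, 36]
Tree (level-order array): [43, 21, 46, None, 30, 45, None, 22, 36]
Rule: A leaf has 0 children.
Per-node child counts:
  node 43: 2 child(ren)
  node 21: 1 child(ren)
  node 30: 2 child(ren)
  node 22: 0 child(ren)
  node 36: 0 child(ren)
  node 46: 1 child(ren)
  node 45: 0 child(ren)
Matching nodes: [22, 36, 45]
Count of leaf nodes: 3


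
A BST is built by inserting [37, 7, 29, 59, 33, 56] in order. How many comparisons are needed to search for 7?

Search path for 7: 37 -> 7
Found: True
Comparisons: 2


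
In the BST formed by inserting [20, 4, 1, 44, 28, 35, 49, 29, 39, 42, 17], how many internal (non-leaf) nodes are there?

Tree built from: [20, 4, 1, 44, 28, 35, 49, 29, 39, 42, 17]
Tree (level-order array): [20, 4, 44, 1, 17, 28, 49, None, None, None, None, None, 35, None, None, 29, 39, None, None, None, 42]
Rule: An internal node has at least one child.
Per-node child counts:
  node 20: 2 child(ren)
  node 4: 2 child(ren)
  node 1: 0 child(ren)
  node 17: 0 child(ren)
  node 44: 2 child(ren)
  node 28: 1 child(ren)
  node 35: 2 child(ren)
  node 29: 0 child(ren)
  node 39: 1 child(ren)
  node 42: 0 child(ren)
  node 49: 0 child(ren)
Matching nodes: [20, 4, 44, 28, 35, 39]
Count of internal (non-leaf) nodes: 6


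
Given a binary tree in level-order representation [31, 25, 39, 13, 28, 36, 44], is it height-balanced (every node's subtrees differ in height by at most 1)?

Tree (level-order array): [31, 25, 39, 13, 28, 36, 44]
Definition: a tree is height-balanced if, at every node, |h(left) - h(right)| <= 1 (empty subtree has height -1).
Bottom-up per-node check:
  node 13: h_left=-1, h_right=-1, diff=0 [OK], height=0
  node 28: h_left=-1, h_right=-1, diff=0 [OK], height=0
  node 25: h_left=0, h_right=0, diff=0 [OK], height=1
  node 36: h_left=-1, h_right=-1, diff=0 [OK], height=0
  node 44: h_left=-1, h_right=-1, diff=0 [OK], height=0
  node 39: h_left=0, h_right=0, diff=0 [OK], height=1
  node 31: h_left=1, h_right=1, diff=0 [OK], height=2
All nodes satisfy the balance condition.
Result: Balanced


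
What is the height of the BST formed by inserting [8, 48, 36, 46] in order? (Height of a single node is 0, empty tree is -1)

Insertion order: [8, 48, 36, 46]
Tree (level-order array): [8, None, 48, 36, None, None, 46]
Compute height bottom-up (empty subtree = -1):
  height(46) = 1 + max(-1, -1) = 0
  height(36) = 1 + max(-1, 0) = 1
  height(48) = 1 + max(1, -1) = 2
  height(8) = 1 + max(-1, 2) = 3
Height = 3


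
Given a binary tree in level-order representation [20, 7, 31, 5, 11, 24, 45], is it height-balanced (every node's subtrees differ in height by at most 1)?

Tree (level-order array): [20, 7, 31, 5, 11, 24, 45]
Definition: a tree is height-balanced if, at every node, |h(left) - h(right)| <= 1 (empty subtree has height -1).
Bottom-up per-node check:
  node 5: h_left=-1, h_right=-1, diff=0 [OK], height=0
  node 11: h_left=-1, h_right=-1, diff=0 [OK], height=0
  node 7: h_left=0, h_right=0, diff=0 [OK], height=1
  node 24: h_left=-1, h_right=-1, diff=0 [OK], height=0
  node 45: h_left=-1, h_right=-1, diff=0 [OK], height=0
  node 31: h_left=0, h_right=0, diff=0 [OK], height=1
  node 20: h_left=1, h_right=1, diff=0 [OK], height=2
All nodes satisfy the balance condition.
Result: Balanced


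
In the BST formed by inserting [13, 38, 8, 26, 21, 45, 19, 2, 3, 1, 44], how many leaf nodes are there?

Tree built from: [13, 38, 8, 26, 21, 45, 19, 2, 3, 1, 44]
Tree (level-order array): [13, 8, 38, 2, None, 26, 45, 1, 3, 21, None, 44, None, None, None, None, None, 19]
Rule: A leaf has 0 children.
Per-node child counts:
  node 13: 2 child(ren)
  node 8: 1 child(ren)
  node 2: 2 child(ren)
  node 1: 0 child(ren)
  node 3: 0 child(ren)
  node 38: 2 child(ren)
  node 26: 1 child(ren)
  node 21: 1 child(ren)
  node 19: 0 child(ren)
  node 45: 1 child(ren)
  node 44: 0 child(ren)
Matching nodes: [1, 3, 19, 44]
Count of leaf nodes: 4


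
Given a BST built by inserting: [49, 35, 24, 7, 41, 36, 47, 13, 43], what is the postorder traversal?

Tree insertion order: [49, 35, 24, 7, 41, 36, 47, 13, 43]
Tree (level-order array): [49, 35, None, 24, 41, 7, None, 36, 47, None, 13, None, None, 43]
Postorder traversal: [13, 7, 24, 36, 43, 47, 41, 35, 49]


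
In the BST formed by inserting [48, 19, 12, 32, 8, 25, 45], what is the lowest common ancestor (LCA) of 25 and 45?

Tree insertion order: [48, 19, 12, 32, 8, 25, 45]
Tree (level-order array): [48, 19, None, 12, 32, 8, None, 25, 45]
In a BST, the LCA of p=25, q=45 is the first node v on the
root-to-leaf path with p <= v <= q (go left if both < v, right if both > v).
Walk from root:
  at 48: both 25 and 45 < 48, go left
  at 19: both 25 and 45 > 19, go right
  at 32: 25 <= 32 <= 45, this is the LCA
LCA = 32


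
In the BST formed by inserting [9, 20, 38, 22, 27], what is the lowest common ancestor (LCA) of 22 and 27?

Tree insertion order: [9, 20, 38, 22, 27]
Tree (level-order array): [9, None, 20, None, 38, 22, None, None, 27]
In a BST, the LCA of p=22, q=27 is the first node v on the
root-to-leaf path with p <= v <= q (go left if both < v, right if both > v).
Walk from root:
  at 9: both 22 and 27 > 9, go right
  at 20: both 22 and 27 > 20, go right
  at 38: both 22 and 27 < 38, go left
  at 22: 22 <= 22 <= 27, this is the LCA
LCA = 22


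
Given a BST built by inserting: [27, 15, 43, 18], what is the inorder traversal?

Tree insertion order: [27, 15, 43, 18]
Tree (level-order array): [27, 15, 43, None, 18]
Inorder traversal: [15, 18, 27, 43]


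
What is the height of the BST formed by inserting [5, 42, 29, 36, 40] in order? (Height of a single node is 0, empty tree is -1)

Insertion order: [5, 42, 29, 36, 40]
Tree (level-order array): [5, None, 42, 29, None, None, 36, None, 40]
Compute height bottom-up (empty subtree = -1):
  height(40) = 1 + max(-1, -1) = 0
  height(36) = 1 + max(-1, 0) = 1
  height(29) = 1 + max(-1, 1) = 2
  height(42) = 1 + max(2, -1) = 3
  height(5) = 1 + max(-1, 3) = 4
Height = 4


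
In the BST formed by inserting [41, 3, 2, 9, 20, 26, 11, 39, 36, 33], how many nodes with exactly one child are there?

Tree built from: [41, 3, 2, 9, 20, 26, 11, 39, 36, 33]
Tree (level-order array): [41, 3, None, 2, 9, None, None, None, 20, 11, 26, None, None, None, 39, 36, None, 33]
Rule: These are nodes with exactly 1 non-null child.
Per-node child counts:
  node 41: 1 child(ren)
  node 3: 2 child(ren)
  node 2: 0 child(ren)
  node 9: 1 child(ren)
  node 20: 2 child(ren)
  node 11: 0 child(ren)
  node 26: 1 child(ren)
  node 39: 1 child(ren)
  node 36: 1 child(ren)
  node 33: 0 child(ren)
Matching nodes: [41, 9, 26, 39, 36]
Count of nodes with exactly one child: 5


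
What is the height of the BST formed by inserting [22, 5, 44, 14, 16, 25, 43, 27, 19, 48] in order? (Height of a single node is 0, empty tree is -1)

Insertion order: [22, 5, 44, 14, 16, 25, 43, 27, 19, 48]
Tree (level-order array): [22, 5, 44, None, 14, 25, 48, None, 16, None, 43, None, None, None, 19, 27]
Compute height bottom-up (empty subtree = -1):
  height(19) = 1 + max(-1, -1) = 0
  height(16) = 1 + max(-1, 0) = 1
  height(14) = 1 + max(-1, 1) = 2
  height(5) = 1 + max(-1, 2) = 3
  height(27) = 1 + max(-1, -1) = 0
  height(43) = 1 + max(0, -1) = 1
  height(25) = 1 + max(-1, 1) = 2
  height(48) = 1 + max(-1, -1) = 0
  height(44) = 1 + max(2, 0) = 3
  height(22) = 1 + max(3, 3) = 4
Height = 4


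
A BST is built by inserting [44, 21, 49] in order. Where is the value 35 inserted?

Starting tree (level order): [44, 21, 49]
Insertion path: 44 -> 21
Result: insert 35 as right child of 21
Final tree (level order): [44, 21, 49, None, 35]


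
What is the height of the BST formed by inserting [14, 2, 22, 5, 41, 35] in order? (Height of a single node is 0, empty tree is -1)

Insertion order: [14, 2, 22, 5, 41, 35]
Tree (level-order array): [14, 2, 22, None, 5, None, 41, None, None, 35]
Compute height bottom-up (empty subtree = -1):
  height(5) = 1 + max(-1, -1) = 0
  height(2) = 1 + max(-1, 0) = 1
  height(35) = 1 + max(-1, -1) = 0
  height(41) = 1 + max(0, -1) = 1
  height(22) = 1 + max(-1, 1) = 2
  height(14) = 1 + max(1, 2) = 3
Height = 3


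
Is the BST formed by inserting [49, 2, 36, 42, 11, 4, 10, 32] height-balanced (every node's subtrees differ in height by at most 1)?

Tree (level-order array): [49, 2, None, None, 36, 11, 42, 4, 32, None, None, None, 10]
Definition: a tree is height-balanced if, at every node, |h(left) - h(right)| <= 1 (empty subtree has height -1).
Bottom-up per-node check:
  node 10: h_left=-1, h_right=-1, diff=0 [OK], height=0
  node 4: h_left=-1, h_right=0, diff=1 [OK], height=1
  node 32: h_left=-1, h_right=-1, diff=0 [OK], height=0
  node 11: h_left=1, h_right=0, diff=1 [OK], height=2
  node 42: h_left=-1, h_right=-1, diff=0 [OK], height=0
  node 36: h_left=2, h_right=0, diff=2 [FAIL (|2-0|=2 > 1)], height=3
  node 2: h_left=-1, h_right=3, diff=4 [FAIL (|-1-3|=4 > 1)], height=4
  node 49: h_left=4, h_right=-1, diff=5 [FAIL (|4--1|=5 > 1)], height=5
Node 36 violates the condition: |2 - 0| = 2 > 1.
Result: Not balanced


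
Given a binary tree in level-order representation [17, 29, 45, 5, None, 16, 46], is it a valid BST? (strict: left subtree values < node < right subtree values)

Level-order array: [17, 29, 45, 5, None, 16, 46]
Validate using subtree bounds (lo, hi): at each node, require lo < value < hi,
then recurse left with hi=value and right with lo=value.
Preorder trace (stopping at first violation):
  at node 17 with bounds (-inf, +inf): OK
  at node 29 with bounds (-inf, 17): VIOLATION
Node 29 violates its bound: not (-inf < 29 < 17).
Result: Not a valid BST


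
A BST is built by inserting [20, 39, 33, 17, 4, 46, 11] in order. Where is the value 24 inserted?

Starting tree (level order): [20, 17, 39, 4, None, 33, 46, None, 11]
Insertion path: 20 -> 39 -> 33
Result: insert 24 as left child of 33
Final tree (level order): [20, 17, 39, 4, None, 33, 46, None, 11, 24]


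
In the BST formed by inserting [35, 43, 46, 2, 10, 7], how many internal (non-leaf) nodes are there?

Tree built from: [35, 43, 46, 2, 10, 7]
Tree (level-order array): [35, 2, 43, None, 10, None, 46, 7]
Rule: An internal node has at least one child.
Per-node child counts:
  node 35: 2 child(ren)
  node 2: 1 child(ren)
  node 10: 1 child(ren)
  node 7: 0 child(ren)
  node 43: 1 child(ren)
  node 46: 0 child(ren)
Matching nodes: [35, 2, 10, 43]
Count of internal (non-leaf) nodes: 4


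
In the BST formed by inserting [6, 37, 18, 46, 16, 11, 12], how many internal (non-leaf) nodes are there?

Tree built from: [6, 37, 18, 46, 16, 11, 12]
Tree (level-order array): [6, None, 37, 18, 46, 16, None, None, None, 11, None, None, 12]
Rule: An internal node has at least one child.
Per-node child counts:
  node 6: 1 child(ren)
  node 37: 2 child(ren)
  node 18: 1 child(ren)
  node 16: 1 child(ren)
  node 11: 1 child(ren)
  node 12: 0 child(ren)
  node 46: 0 child(ren)
Matching nodes: [6, 37, 18, 16, 11]
Count of internal (non-leaf) nodes: 5


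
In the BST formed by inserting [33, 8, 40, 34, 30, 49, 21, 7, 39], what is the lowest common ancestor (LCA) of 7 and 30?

Tree insertion order: [33, 8, 40, 34, 30, 49, 21, 7, 39]
Tree (level-order array): [33, 8, 40, 7, 30, 34, 49, None, None, 21, None, None, 39]
In a BST, the LCA of p=7, q=30 is the first node v on the
root-to-leaf path with p <= v <= q (go left if both < v, right if both > v).
Walk from root:
  at 33: both 7 and 30 < 33, go left
  at 8: 7 <= 8 <= 30, this is the LCA
LCA = 8


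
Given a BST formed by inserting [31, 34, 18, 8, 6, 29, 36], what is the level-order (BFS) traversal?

Tree insertion order: [31, 34, 18, 8, 6, 29, 36]
Tree (level-order array): [31, 18, 34, 8, 29, None, 36, 6]
BFS from the root, enqueuing left then right child of each popped node:
  queue [31] -> pop 31, enqueue [18, 34], visited so far: [31]
  queue [18, 34] -> pop 18, enqueue [8, 29], visited so far: [31, 18]
  queue [34, 8, 29] -> pop 34, enqueue [36], visited so far: [31, 18, 34]
  queue [8, 29, 36] -> pop 8, enqueue [6], visited so far: [31, 18, 34, 8]
  queue [29, 36, 6] -> pop 29, enqueue [none], visited so far: [31, 18, 34, 8, 29]
  queue [36, 6] -> pop 36, enqueue [none], visited so far: [31, 18, 34, 8, 29, 36]
  queue [6] -> pop 6, enqueue [none], visited so far: [31, 18, 34, 8, 29, 36, 6]
Result: [31, 18, 34, 8, 29, 36, 6]


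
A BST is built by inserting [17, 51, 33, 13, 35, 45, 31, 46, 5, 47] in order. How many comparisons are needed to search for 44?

Search path for 44: 17 -> 51 -> 33 -> 35 -> 45
Found: False
Comparisons: 5


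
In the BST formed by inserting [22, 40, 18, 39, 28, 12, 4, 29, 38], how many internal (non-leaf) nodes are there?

Tree built from: [22, 40, 18, 39, 28, 12, 4, 29, 38]
Tree (level-order array): [22, 18, 40, 12, None, 39, None, 4, None, 28, None, None, None, None, 29, None, 38]
Rule: An internal node has at least one child.
Per-node child counts:
  node 22: 2 child(ren)
  node 18: 1 child(ren)
  node 12: 1 child(ren)
  node 4: 0 child(ren)
  node 40: 1 child(ren)
  node 39: 1 child(ren)
  node 28: 1 child(ren)
  node 29: 1 child(ren)
  node 38: 0 child(ren)
Matching nodes: [22, 18, 12, 40, 39, 28, 29]
Count of internal (non-leaf) nodes: 7


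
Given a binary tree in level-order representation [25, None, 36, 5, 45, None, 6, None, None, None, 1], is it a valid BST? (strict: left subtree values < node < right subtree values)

Level-order array: [25, None, 36, 5, 45, None, 6, None, None, None, 1]
Validate using subtree bounds (lo, hi): at each node, require lo < value < hi,
then recurse left with hi=value and right with lo=value.
Preorder trace (stopping at first violation):
  at node 25 with bounds (-inf, +inf): OK
  at node 36 with bounds (25, +inf): OK
  at node 5 with bounds (25, 36): VIOLATION
Node 5 violates its bound: not (25 < 5 < 36).
Result: Not a valid BST


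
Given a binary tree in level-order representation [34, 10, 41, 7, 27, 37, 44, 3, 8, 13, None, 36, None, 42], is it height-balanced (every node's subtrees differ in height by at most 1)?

Tree (level-order array): [34, 10, 41, 7, 27, 37, 44, 3, 8, 13, None, 36, None, 42]
Definition: a tree is height-balanced if, at every node, |h(left) - h(right)| <= 1 (empty subtree has height -1).
Bottom-up per-node check:
  node 3: h_left=-1, h_right=-1, diff=0 [OK], height=0
  node 8: h_left=-1, h_right=-1, diff=0 [OK], height=0
  node 7: h_left=0, h_right=0, diff=0 [OK], height=1
  node 13: h_left=-1, h_right=-1, diff=0 [OK], height=0
  node 27: h_left=0, h_right=-1, diff=1 [OK], height=1
  node 10: h_left=1, h_right=1, diff=0 [OK], height=2
  node 36: h_left=-1, h_right=-1, diff=0 [OK], height=0
  node 37: h_left=0, h_right=-1, diff=1 [OK], height=1
  node 42: h_left=-1, h_right=-1, diff=0 [OK], height=0
  node 44: h_left=0, h_right=-1, diff=1 [OK], height=1
  node 41: h_left=1, h_right=1, diff=0 [OK], height=2
  node 34: h_left=2, h_right=2, diff=0 [OK], height=3
All nodes satisfy the balance condition.
Result: Balanced


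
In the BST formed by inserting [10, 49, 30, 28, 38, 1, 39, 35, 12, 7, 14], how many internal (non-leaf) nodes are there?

Tree built from: [10, 49, 30, 28, 38, 1, 39, 35, 12, 7, 14]
Tree (level-order array): [10, 1, 49, None, 7, 30, None, None, None, 28, 38, 12, None, 35, 39, None, 14]
Rule: An internal node has at least one child.
Per-node child counts:
  node 10: 2 child(ren)
  node 1: 1 child(ren)
  node 7: 0 child(ren)
  node 49: 1 child(ren)
  node 30: 2 child(ren)
  node 28: 1 child(ren)
  node 12: 1 child(ren)
  node 14: 0 child(ren)
  node 38: 2 child(ren)
  node 35: 0 child(ren)
  node 39: 0 child(ren)
Matching nodes: [10, 1, 49, 30, 28, 12, 38]
Count of internal (non-leaf) nodes: 7


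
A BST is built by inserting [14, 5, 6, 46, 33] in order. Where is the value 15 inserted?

Starting tree (level order): [14, 5, 46, None, 6, 33]
Insertion path: 14 -> 46 -> 33
Result: insert 15 as left child of 33
Final tree (level order): [14, 5, 46, None, 6, 33, None, None, None, 15]


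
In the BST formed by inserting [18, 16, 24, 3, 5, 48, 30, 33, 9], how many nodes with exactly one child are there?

Tree built from: [18, 16, 24, 3, 5, 48, 30, 33, 9]
Tree (level-order array): [18, 16, 24, 3, None, None, 48, None, 5, 30, None, None, 9, None, 33]
Rule: These are nodes with exactly 1 non-null child.
Per-node child counts:
  node 18: 2 child(ren)
  node 16: 1 child(ren)
  node 3: 1 child(ren)
  node 5: 1 child(ren)
  node 9: 0 child(ren)
  node 24: 1 child(ren)
  node 48: 1 child(ren)
  node 30: 1 child(ren)
  node 33: 0 child(ren)
Matching nodes: [16, 3, 5, 24, 48, 30]
Count of nodes with exactly one child: 6


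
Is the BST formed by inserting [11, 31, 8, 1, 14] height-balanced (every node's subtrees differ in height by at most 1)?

Tree (level-order array): [11, 8, 31, 1, None, 14]
Definition: a tree is height-balanced if, at every node, |h(left) - h(right)| <= 1 (empty subtree has height -1).
Bottom-up per-node check:
  node 1: h_left=-1, h_right=-1, diff=0 [OK], height=0
  node 8: h_left=0, h_right=-1, diff=1 [OK], height=1
  node 14: h_left=-1, h_right=-1, diff=0 [OK], height=0
  node 31: h_left=0, h_right=-1, diff=1 [OK], height=1
  node 11: h_left=1, h_right=1, diff=0 [OK], height=2
All nodes satisfy the balance condition.
Result: Balanced


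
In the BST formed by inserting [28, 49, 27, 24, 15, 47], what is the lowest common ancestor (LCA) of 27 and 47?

Tree insertion order: [28, 49, 27, 24, 15, 47]
Tree (level-order array): [28, 27, 49, 24, None, 47, None, 15]
In a BST, the LCA of p=27, q=47 is the first node v on the
root-to-leaf path with p <= v <= q (go left if both < v, right if both > v).
Walk from root:
  at 28: 27 <= 28 <= 47, this is the LCA
LCA = 28


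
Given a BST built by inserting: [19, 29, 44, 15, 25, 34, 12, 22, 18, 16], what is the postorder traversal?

Tree insertion order: [19, 29, 44, 15, 25, 34, 12, 22, 18, 16]
Tree (level-order array): [19, 15, 29, 12, 18, 25, 44, None, None, 16, None, 22, None, 34]
Postorder traversal: [12, 16, 18, 15, 22, 25, 34, 44, 29, 19]


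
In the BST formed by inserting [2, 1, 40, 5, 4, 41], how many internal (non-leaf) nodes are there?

Tree built from: [2, 1, 40, 5, 4, 41]
Tree (level-order array): [2, 1, 40, None, None, 5, 41, 4]
Rule: An internal node has at least one child.
Per-node child counts:
  node 2: 2 child(ren)
  node 1: 0 child(ren)
  node 40: 2 child(ren)
  node 5: 1 child(ren)
  node 4: 0 child(ren)
  node 41: 0 child(ren)
Matching nodes: [2, 40, 5]
Count of internal (non-leaf) nodes: 3


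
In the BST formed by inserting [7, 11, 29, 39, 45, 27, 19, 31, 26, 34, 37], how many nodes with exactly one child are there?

Tree built from: [7, 11, 29, 39, 45, 27, 19, 31, 26, 34, 37]
Tree (level-order array): [7, None, 11, None, 29, 27, 39, 19, None, 31, 45, None, 26, None, 34, None, None, None, None, None, 37]
Rule: These are nodes with exactly 1 non-null child.
Per-node child counts:
  node 7: 1 child(ren)
  node 11: 1 child(ren)
  node 29: 2 child(ren)
  node 27: 1 child(ren)
  node 19: 1 child(ren)
  node 26: 0 child(ren)
  node 39: 2 child(ren)
  node 31: 1 child(ren)
  node 34: 1 child(ren)
  node 37: 0 child(ren)
  node 45: 0 child(ren)
Matching nodes: [7, 11, 27, 19, 31, 34]
Count of nodes with exactly one child: 6


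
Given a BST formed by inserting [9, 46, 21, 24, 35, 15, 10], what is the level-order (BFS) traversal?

Tree insertion order: [9, 46, 21, 24, 35, 15, 10]
Tree (level-order array): [9, None, 46, 21, None, 15, 24, 10, None, None, 35]
BFS from the root, enqueuing left then right child of each popped node:
  queue [9] -> pop 9, enqueue [46], visited so far: [9]
  queue [46] -> pop 46, enqueue [21], visited so far: [9, 46]
  queue [21] -> pop 21, enqueue [15, 24], visited so far: [9, 46, 21]
  queue [15, 24] -> pop 15, enqueue [10], visited so far: [9, 46, 21, 15]
  queue [24, 10] -> pop 24, enqueue [35], visited so far: [9, 46, 21, 15, 24]
  queue [10, 35] -> pop 10, enqueue [none], visited so far: [9, 46, 21, 15, 24, 10]
  queue [35] -> pop 35, enqueue [none], visited so far: [9, 46, 21, 15, 24, 10, 35]
Result: [9, 46, 21, 15, 24, 10, 35]


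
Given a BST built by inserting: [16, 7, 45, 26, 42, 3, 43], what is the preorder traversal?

Tree insertion order: [16, 7, 45, 26, 42, 3, 43]
Tree (level-order array): [16, 7, 45, 3, None, 26, None, None, None, None, 42, None, 43]
Preorder traversal: [16, 7, 3, 45, 26, 42, 43]


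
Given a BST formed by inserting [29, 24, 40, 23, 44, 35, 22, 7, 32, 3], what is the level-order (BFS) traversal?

Tree insertion order: [29, 24, 40, 23, 44, 35, 22, 7, 32, 3]
Tree (level-order array): [29, 24, 40, 23, None, 35, 44, 22, None, 32, None, None, None, 7, None, None, None, 3]
BFS from the root, enqueuing left then right child of each popped node:
  queue [29] -> pop 29, enqueue [24, 40], visited so far: [29]
  queue [24, 40] -> pop 24, enqueue [23], visited so far: [29, 24]
  queue [40, 23] -> pop 40, enqueue [35, 44], visited so far: [29, 24, 40]
  queue [23, 35, 44] -> pop 23, enqueue [22], visited so far: [29, 24, 40, 23]
  queue [35, 44, 22] -> pop 35, enqueue [32], visited so far: [29, 24, 40, 23, 35]
  queue [44, 22, 32] -> pop 44, enqueue [none], visited so far: [29, 24, 40, 23, 35, 44]
  queue [22, 32] -> pop 22, enqueue [7], visited so far: [29, 24, 40, 23, 35, 44, 22]
  queue [32, 7] -> pop 32, enqueue [none], visited so far: [29, 24, 40, 23, 35, 44, 22, 32]
  queue [7] -> pop 7, enqueue [3], visited so far: [29, 24, 40, 23, 35, 44, 22, 32, 7]
  queue [3] -> pop 3, enqueue [none], visited so far: [29, 24, 40, 23, 35, 44, 22, 32, 7, 3]
Result: [29, 24, 40, 23, 35, 44, 22, 32, 7, 3]


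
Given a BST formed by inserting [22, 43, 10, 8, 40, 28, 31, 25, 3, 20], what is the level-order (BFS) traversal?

Tree insertion order: [22, 43, 10, 8, 40, 28, 31, 25, 3, 20]
Tree (level-order array): [22, 10, 43, 8, 20, 40, None, 3, None, None, None, 28, None, None, None, 25, 31]
BFS from the root, enqueuing left then right child of each popped node:
  queue [22] -> pop 22, enqueue [10, 43], visited so far: [22]
  queue [10, 43] -> pop 10, enqueue [8, 20], visited so far: [22, 10]
  queue [43, 8, 20] -> pop 43, enqueue [40], visited so far: [22, 10, 43]
  queue [8, 20, 40] -> pop 8, enqueue [3], visited so far: [22, 10, 43, 8]
  queue [20, 40, 3] -> pop 20, enqueue [none], visited so far: [22, 10, 43, 8, 20]
  queue [40, 3] -> pop 40, enqueue [28], visited so far: [22, 10, 43, 8, 20, 40]
  queue [3, 28] -> pop 3, enqueue [none], visited so far: [22, 10, 43, 8, 20, 40, 3]
  queue [28] -> pop 28, enqueue [25, 31], visited so far: [22, 10, 43, 8, 20, 40, 3, 28]
  queue [25, 31] -> pop 25, enqueue [none], visited so far: [22, 10, 43, 8, 20, 40, 3, 28, 25]
  queue [31] -> pop 31, enqueue [none], visited so far: [22, 10, 43, 8, 20, 40, 3, 28, 25, 31]
Result: [22, 10, 43, 8, 20, 40, 3, 28, 25, 31]


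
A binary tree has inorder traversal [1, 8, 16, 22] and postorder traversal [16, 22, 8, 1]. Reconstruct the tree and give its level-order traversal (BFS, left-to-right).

Inorder:   [1, 8, 16, 22]
Postorder: [16, 22, 8, 1]
Algorithm: postorder visits root last, so walk postorder right-to-left;
each value is the root of the current inorder slice — split it at that
value, recurse on the right subtree first, then the left.
Recursive splits:
  root=1; inorder splits into left=[], right=[8, 16, 22]
  root=8; inorder splits into left=[], right=[16, 22]
  root=22; inorder splits into left=[16], right=[]
  root=16; inorder splits into left=[], right=[]
Reconstructed level-order: [1, 8, 22, 16]


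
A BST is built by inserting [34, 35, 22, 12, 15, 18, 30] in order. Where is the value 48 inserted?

Starting tree (level order): [34, 22, 35, 12, 30, None, None, None, 15, None, None, None, 18]
Insertion path: 34 -> 35
Result: insert 48 as right child of 35
Final tree (level order): [34, 22, 35, 12, 30, None, 48, None, 15, None, None, None, None, None, 18]


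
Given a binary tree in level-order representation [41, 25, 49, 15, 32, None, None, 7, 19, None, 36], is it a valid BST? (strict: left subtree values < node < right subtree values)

Level-order array: [41, 25, 49, 15, 32, None, None, 7, 19, None, 36]
Validate using subtree bounds (lo, hi): at each node, require lo < value < hi,
then recurse left with hi=value and right with lo=value.
Preorder trace (stopping at first violation):
  at node 41 with bounds (-inf, +inf): OK
  at node 25 with bounds (-inf, 41): OK
  at node 15 with bounds (-inf, 25): OK
  at node 7 with bounds (-inf, 15): OK
  at node 19 with bounds (15, 25): OK
  at node 32 with bounds (25, 41): OK
  at node 36 with bounds (32, 41): OK
  at node 49 with bounds (41, +inf): OK
No violation found at any node.
Result: Valid BST


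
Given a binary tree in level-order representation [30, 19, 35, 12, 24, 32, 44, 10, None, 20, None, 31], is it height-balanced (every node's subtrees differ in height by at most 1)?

Tree (level-order array): [30, 19, 35, 12, 24, 32, 44, 10, None, 20, None, 31]
Definition: a tree is height-balanced if, at every node, |h(left) - h(right)| <= 1 (empty subtree has height -1).
Bottom-up per-node check:
  node 10: h_left=-1, h_right=-1, diff=0 [OK], height=0
  node 12: h_left=0, h_right=-1, diff=1 [OK], height=1
  node 20: h_left=-1, h_right=-1, diff=0 [OK], height=0
  node 24: h_left=0, h_right=-1, diff=1 [OK], height=1
  node 19: h_left=1, h_right=1, diff=0 [OK], height=2
  node 31: h_left=-1, h_right=-1, diff=0 [OK], height=0
  node 32: h_left=0, h_right=-1, diff=1 [OK], height=1
  node 44: h_left=-1, h_right=-1, diff=0 [OK], height=0
  node 35: h_left=1, h_right=0, diff=1 [OK], height=2
  node 30: h_left=2, h_right=2, diff=0 [OK], height=3
All nodes satisfy the balance condition.
Result: Balanced


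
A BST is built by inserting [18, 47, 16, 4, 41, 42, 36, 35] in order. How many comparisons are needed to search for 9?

Search path for 9: 18 -> 16 -> 4
Found: False
Comparisons: 3


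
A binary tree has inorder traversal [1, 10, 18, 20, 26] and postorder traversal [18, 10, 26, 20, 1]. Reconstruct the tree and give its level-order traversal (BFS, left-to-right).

Inorder:   [1, 10, 18, 20, 26]
Postorder: [18, 10, 26, 20, 1]
Algorithm: postorder visits root last, so walk postorder right-to-left;
each value is the root of the current inorder slice — split it at that
value, recurse on the right subtree first, then the left.
Recursive splits:
  root=1; inorder splits into left=[], right=[10, 18, 20, 26]
  root=20; inorder splits into left=[10, 18], right=[26]
  root=26; inorder splits into left=[], right=[]
  root=10; inorder splits into left=[], right=[18]
  root=18; inorder splits into left=[], right=[]
Reconstructed level-order: [1, 20, 10, 26, 18]


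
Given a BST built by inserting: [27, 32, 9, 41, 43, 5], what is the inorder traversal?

Tree insertion order: [27, 32, 9, 41, 43, 5]
Tree (level-order array): [27, 9, 32, 5, None, None, 41, None, None, None, 43]
Inorder traversal: [5, 9, 27, 32, 41, 43]


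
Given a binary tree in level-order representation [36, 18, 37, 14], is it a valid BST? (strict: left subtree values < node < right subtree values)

Level-order array: [36, 18, 37, 14]
Validate using subtree bounds (lo, hi): at each node, require lo < value < hi,
then recurse left with hi=value and right with lo=value.
Preorder trace (stopping at first violation):
  at node 36 with bounds (-inf, +inf): OK
  at node 18 with bounds (-inf, 36): OK
  at node 14 with bounds (-inf, 18): OK
  at node 37 with bounds (36, +inf): OK
No violation found at any node.
Result: Valid BST


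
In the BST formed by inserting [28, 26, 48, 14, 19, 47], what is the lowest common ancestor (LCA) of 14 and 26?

Tree insertion order: [28, 26, 48, 14, 19, 47]
Tree (level-order array): [28, 26, 48, 14, None, 47, None, None, 19]
In a BST, the LCA of p=14, q=26 is the first node v on the
root-to-leaf path with p <= v <= q (go left if both < v, right if both > v).
Walk from root:
  at 28: both 14 and 26 < 28, go left
  at 26: 14 <= 26 <= 26, this is the LCA
LCA = 26


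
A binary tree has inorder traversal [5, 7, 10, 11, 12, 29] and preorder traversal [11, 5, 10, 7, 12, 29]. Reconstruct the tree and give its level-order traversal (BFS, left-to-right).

Inorder:  [5, 7, 10, 11, 12, 29]
Preorder: [11, 5, 10, 7, 12, 29]
Algorithm: preorder visits root first, so consume preorder in order;
for each root, split the current inorder slice at that value into
left-subtree inorder and right-subtree inorder, then recurse.
Recursive splits:
  root=11; inorder splits into left=[5, 7, 10], right=[12, 29]
  root=5; inorder splits into left=[], right=[7, 10]
  root=10; inorder splits into left=[7], right=[]
  root=7; inorder splits into left=[], right=[]
  root=12; inorder splits into left=[], right=[29]
  root=29; inorder splits into left=[], right=[]
Reconstructed level-order: [11, 5, 12, 10, 29, 7]


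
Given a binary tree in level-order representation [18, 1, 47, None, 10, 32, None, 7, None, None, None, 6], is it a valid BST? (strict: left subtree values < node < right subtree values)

Level-order array: [18, 1, 47, None, 10, 32, None, 7, None, None, None, 6]
Validate using subtree bounds (lo, hi): at each node, require lo < value < hi,
then recurse left with hi=value and right with lo=value.
Preorder trace (stopping at first violation):
  at node 18 with bounds (-inf, +inf): OK
  at node 1 with bounds (-inf, 18): OK
  at node 10 with bounds (1, 18): OK
  at node 7 with bounds (1, 10): OK
  at node 6 with bounds (1, 7): OK
  at node 47 with bounds (18, +inf): OK
  at node 32 with bounds (18, 47): OK
No violation found at any node.
Result: Valid BST


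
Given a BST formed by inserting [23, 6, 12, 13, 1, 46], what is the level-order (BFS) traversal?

Tree insertion order: [23, 6, 12, 13, 1, 46]
Tree (level-order array): [23, 6, 46, 1, 12, None, None, None, None, None, 13]
BFS from the root, enqueuing left then right child of each popped node:
  queue [23] -> pop 23, enqueue [6, 46], visited so far: [23]
  queue [6, 46] -> pop 6, enqueue [1, 12], visited so far: [23, 6]
  queue [46, 1, 12] -> pop 46, enqueue [none], visited so far: [23, 6, 46]
  queue [1, 12] -> pop 1, enqueue [none], visited so far: [23, 6, 46, 1]
  queue [12] -> pop 12, enqueue [13], visited so far: [23, 6, 46, 1, 12]
  queue [13] -> pop 13, enqueue [none], visited so far: [23, 6, 46, 1, 12, 13]
Result: [23, 6, 46, 1, 12, 13]


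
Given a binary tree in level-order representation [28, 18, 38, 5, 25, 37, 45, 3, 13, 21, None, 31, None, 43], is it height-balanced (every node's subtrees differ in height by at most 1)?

Tree (level-order array): [28, 18, 38, 5, 25, 37, 45, 3, 13, 21, None, 31, None, 43]
Definition: a tree is height-balanced if, at every node, |h(left) - h(right)| <= 1 (empty subtree has height -1).
Bottom-up per-node check:
  node 3: h_left=-1, h_right=-1, diff=0 [OK], height=0
  node 13: h_left=-1, h_right=-1, diff=0 [OK], height=0
  node 5: h_left=0, h_right=0, diff=0 [OK], height=1
  node 21: h_left=-1, h_right=-1, diff=0 [OK], height=0
  node 25: h_left=0, h_right=-1, diff=1 [OK], height=1
  node 18: h_left=1, h_right=1, diff=0 [OK], height=2
  node 31: h_left=-1, h_right=-1, diff=0 [OK], height=0
  node 37: h_left=0, h_right=-1, diff=1 [OK], height=1
  node 43: h_left=-1, h_right=-1, diff=0 [OK], height=0
  node 45: h_left=0, h_right=-1, diff=1 [OK], height=1
  node 38: h_left=1, h_right=1, diff=0 [OK], height=2
  node 28: h_left=2, h_right=2, diff=0 [OK], height=3
All nodes satisfy the balance condition.
Result: Balanced


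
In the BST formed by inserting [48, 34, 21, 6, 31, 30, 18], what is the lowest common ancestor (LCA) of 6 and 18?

Tree insertion order: [48, 34, 21, 6, 31, 30, 18]
Tree (level-order array): [48, 34, None, 21, None, 6, 31, None, 18, 30]
In a BST, the LCA of p=6, q=18 is the first node v on the
root-to-leaf path with p <= v <= q (go left if both < v, right if both > v).
Walk from root:
  at 48: both 6 and 18 < 48, go left
  at 34: both 6 and 18 < 34, go left
  at 21: both 6 and 18 < 21, go left
  at 6: 6 <= 6 <= 18, this is the LCA
LCA = 6


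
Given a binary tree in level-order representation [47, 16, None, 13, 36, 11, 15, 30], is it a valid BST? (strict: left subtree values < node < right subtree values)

Level-order array: [47, 16, None, 13, 36, 11, 15, 30]
Validate using subtree bounds (lo, hi): at each node, require lo < value < hi,
then recurse left with hi=value and right with lo=value.
Preorder trace (stopping at first violation):
  at node 47 with bounds (-inf, +inf): OK
  at node 16 with bounds (-inf, 47): OK
  at node 13 with bounds (-inf, 16): OK
  at node 11 with bounds (-inf, 13): OK
  at node 15 with bounds (13, 16): OK
  at node 36 with bounds (16, 47): OK
  at node 30 with bounds (16, 36): OK
No violation found at any node.
Result: Valid BST


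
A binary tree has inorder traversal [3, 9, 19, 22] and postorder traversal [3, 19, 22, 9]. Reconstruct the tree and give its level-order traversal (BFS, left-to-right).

Inorder:   [3, 9, 19, 22]
Postorder: [3, 19, 22, 9]
Algorithm: postorder visits root last, so walk postorder right-to-left;
each value is the root of the current inorder slice — split it at that
value, recurse on the right subtree first, then the left.
Recursive splits:
  root=9; inorder splits into left=[3], right=[19, 22]
  root=22; inorder splits into left=[19], right=[]
  root=19; inorder splits into left=[], right=[]
  root=3; inorder splits into left=[], right=[]
Reconstructed level-order: [9, 3, 22, 19]


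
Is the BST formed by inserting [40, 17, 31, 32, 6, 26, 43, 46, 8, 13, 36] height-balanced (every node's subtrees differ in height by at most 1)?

Tree (level-order array): [40, 17, 43, 6, 31, None, 46, None, 8, 26, 32, None, None, None, 13, None, None, None, 36]
Definition: a tree is height-balanced if, at every node, |h(left) - h(right)| <= 1 (empty subtree has height -1).
Bottom-up per-node check:
  node 13: h_left=-1, h_right=-1, diff=0 [OK], height=0
  node 8: h_left=-1, h_right=0, diff=1 [OK], height=1
  node 6: h_left=-1, h_right=1, diff=2 [FAIL (|-1-1|=2 > 1)], height=2
  node 26: h_left=-1, h_right=-1, diff=0 [OK], height=0
  node 36: h_left=-1, h_right=-1, diff=0 [OK], height=0
  node 32: h_left=-1, h_right=0, diff=1 [OK], height=1
  node 31: h_left=0, h_right=1, diff=1 [OK], height=2
  node 17: h_left=2, h_right=2, diff=0 [OK], height=3
  node 46: h_left=-1, h_right=-1, diff=0 [OK], height=0
  node 43: h_left=-1, h_right=0, diff=1 [OK], height=1
  node 40: h_left=3, h_right=1, diff=2 [FAIL (|3-1|=2 > 1)], height=4
Node 6 violates the condition: |-1 - 1| = 2 > 1.
Result: Not balanced


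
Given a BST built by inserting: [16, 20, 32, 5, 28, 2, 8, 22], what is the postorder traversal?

Tree insertion order: [16, 20, 32, 5, 28, 2, 8, 22]
Tree (level-order array): [16, 5, 20, 2, 8, None, 32, None, None, None, None, 28, None, 22]
Postorder traversal: [2, 8, 5, 22, 28, 32, 20, 16]


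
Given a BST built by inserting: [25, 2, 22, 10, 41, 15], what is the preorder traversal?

Tree insertion order: [25, 2, 22, 10, 41, 15]
Tree (level-order array): [25, 2, 41, None, 22, None, None, 10, None, None, 15]
Preorder traversal: [25, 2, 22, 10, 15, 41]


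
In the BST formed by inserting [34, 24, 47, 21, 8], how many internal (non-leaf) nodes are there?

Tree built from: [34, 24, 47, 21, 8]
Tree (level-order array): [34, 24, 47, 21, None, None, None, 8]
Rule: An internal node has at least one child.
Per-node child counts:
  node 34: 2 child(ren)
  node 24: 1 child(ren)
  node 21: 1 child(ren)
  node 8: 0 child(ren)
  node 47: 0 child(ren)
Matching nodes: [34, 24, 21]
Count of internal (non-leaf) nodes: 3


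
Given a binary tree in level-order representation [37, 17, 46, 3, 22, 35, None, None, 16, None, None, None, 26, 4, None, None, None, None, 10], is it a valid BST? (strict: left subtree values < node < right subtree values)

Level-order array: [37, 17, 46, 3, 22, 35, None, None, 16, None, None, None, 26, 4, None, None, None, None, 10]
Validate using subtree bounds (lo, hi): at each node, require lo < value < hi,
then recurse left with hi=value and right with lo=value.
Preorder trace (stopping at first violation):
  at node 37 with bounds (-inf, +inf): OK
  at node 17 with bounds (-inf, 37): OK
  at node 3 with bounds (-inf, 17): OK
  at node 16 with bounds (3, 17): OK
  at node 4 with bounds (3, 16): OK
  at node 10 with bounds (4, 16): OK
  at node 22 with bounds (17, 37): OK
  at node 46 with bounds (37, +inf): OK
  at node 35 with bounds (37, 46): VIOLATION
Node 35 violates its bound: not (37 < 35 < 46).
Result: Not a valid BST
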